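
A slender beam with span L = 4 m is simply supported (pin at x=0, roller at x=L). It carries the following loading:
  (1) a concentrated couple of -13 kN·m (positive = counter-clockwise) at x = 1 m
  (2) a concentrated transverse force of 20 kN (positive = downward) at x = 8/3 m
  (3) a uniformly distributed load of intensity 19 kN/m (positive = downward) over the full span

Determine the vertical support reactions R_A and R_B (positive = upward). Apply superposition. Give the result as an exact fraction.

R_A = 497/12 kN, R_B = 655/12 kN

Load 1 — applied couple M₀=-13 kN·m at a=1 m (b=L-a=3):
  R_A = M₀/L = (-13)/4 = -13/4 kN
  R_B = -M₀/L = -(-13)/4 = 13/4 kN
Load 2 — point force P=20 kN at a=8/3 m (b=L-a=4/3):
  R_A = Pb/L = 20·(4/3)/4 = 20/3 kN
  R_B = Pa/L = 20·(8/3)/4 = 40/3 kN
Load 3 — uniform load w=19 kN/m over full span:
  R_A = wL/2 = 19·4/2 = 38 kN
  R_B = wL/2 = 19·4/2 = 38 kN
Superposition: R_A = 497/12 kN, R_B = 655/12 kN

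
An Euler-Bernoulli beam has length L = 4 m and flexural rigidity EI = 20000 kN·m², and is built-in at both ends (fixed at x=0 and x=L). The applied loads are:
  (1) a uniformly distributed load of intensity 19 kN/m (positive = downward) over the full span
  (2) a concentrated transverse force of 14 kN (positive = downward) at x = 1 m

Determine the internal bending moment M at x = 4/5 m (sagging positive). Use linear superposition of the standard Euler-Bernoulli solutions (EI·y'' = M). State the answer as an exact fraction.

M(4/5) = 337/600 kN·m

Load 1 — uniform load w=19 kN/m over full span:
  M_1 = wLx/2 - wL²/12 - wx²/2 = 19·4·(4/5)/2 - 19·4²/12 - 19·(4/5)²/2 = -76/75 kN·m
Load 2 — point force P=14 kN at a=1 m (b=L-a=3):
  M_2 = Pb²(3a+b)x/L³ - Pab²/L²  [x≤a] = 14·3²·(3·1+3)·(4/5)/4³ - 14·1·3²/4² = 63/40 kN·m
Superposition: M = Σ M_i = 337/600 kN·m ≈ 0.561667 kN·m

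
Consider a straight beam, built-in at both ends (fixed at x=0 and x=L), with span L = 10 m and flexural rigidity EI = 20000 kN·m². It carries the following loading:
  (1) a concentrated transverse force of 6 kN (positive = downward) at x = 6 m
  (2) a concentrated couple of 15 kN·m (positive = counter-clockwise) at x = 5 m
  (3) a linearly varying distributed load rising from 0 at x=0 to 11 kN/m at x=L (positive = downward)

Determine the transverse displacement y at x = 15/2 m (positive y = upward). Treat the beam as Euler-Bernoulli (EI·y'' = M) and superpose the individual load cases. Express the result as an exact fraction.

y(15/2) = -10203/2048000 m

Load 1 — point force P=6 kN at a=6 m (b=L-a=4):
  y_1 = -Pa²(L-x)²(3bL-(3b+a)(L-x))/(6L³EI)  [x>a] = -6·6²·(10-(15/2))²·(3·4·10-(3·4+6)·(10-(15/2)))/(6·10³·20000) = -27/32000 m
Load 2 — applied couple M₀=15 kN·m at a=5 m (b=L-a=5):
  y_2 = (R_Ax³/6 - M_Ax²/2 - M₀(x-a)²/2)/EI  [x>a] with R_A=9/4, M_A=15/4 = ((9/4)·(15/2)³/6 - (15/4)·(15/2)²/2 - 15·((15/2)-5)²/2)/20000 = 3/10240 m
Load 3 — triangular load w₀=11 kN/m (0→w₀ over full span):
  y_3 = -w₀x²(L-x)²(x+2L)/(120LEI) = -11·(15/2)²·(10-(15/2))²·((15/2)+2·10)/(120·10·20000) = -363/81920 m
Superposition: y = Σ y_i = -10203/2048000 m ≈ -0.004982 m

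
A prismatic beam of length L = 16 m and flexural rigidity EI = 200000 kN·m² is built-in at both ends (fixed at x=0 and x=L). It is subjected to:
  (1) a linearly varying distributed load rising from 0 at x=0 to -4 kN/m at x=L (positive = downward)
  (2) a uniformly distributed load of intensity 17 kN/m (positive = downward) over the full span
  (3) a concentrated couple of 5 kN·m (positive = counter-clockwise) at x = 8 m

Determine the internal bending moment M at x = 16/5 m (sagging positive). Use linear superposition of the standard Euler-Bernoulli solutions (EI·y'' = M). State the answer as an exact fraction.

M(16/5) = -4739/500 kN·m

Load 1 — triangular load w₀=-4 kN/m (0→w₀ over full span):
  M_1 = 3w₀Lx/20 - w₀L²/30 - w₀x³/(6L) = 3·(-4)·16·(16/5)/20 - (-4)·16²/30 - (-4)·(16/5)³/(6·16) = 1792/375 kN·m
Load 2 — uniform load w=17 kN/m over full span:
  M_2 = wLx/2 - wL²/12 - wx²/2 = 17·16·(16/5)/2 - 17·16²/12 - 17·(16/5)²/2 = -1088/75 kN·m
Load 3 — applied couple M₀=5 kN·m at a=8 m (b=L-a=8):
  M_3 = R_Ax - M_A  [x≤a] with R_A=15/32, M_A=5/4 = (15/32)·(16/5) - (5/4) = 1/4 kN·m
Superposition: M = Σ M_i = -4739/500 kN·m ≈ -9.478000 kN·m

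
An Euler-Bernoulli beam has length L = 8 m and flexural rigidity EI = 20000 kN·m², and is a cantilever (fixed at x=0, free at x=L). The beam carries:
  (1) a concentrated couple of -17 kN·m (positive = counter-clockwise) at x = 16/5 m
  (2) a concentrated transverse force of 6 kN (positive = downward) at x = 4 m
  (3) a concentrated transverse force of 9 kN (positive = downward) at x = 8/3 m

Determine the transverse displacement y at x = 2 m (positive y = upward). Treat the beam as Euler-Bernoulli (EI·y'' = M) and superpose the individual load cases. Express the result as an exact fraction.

Load 1 — applied couple M₀=-17 kN·m at a=16/5 m (b=L-a=24/5):
  y_1 = M₀x²/(2EI)  [x≤a] = (-17)·2²/(2·20000) = -17/10000 m
Load 2 — point force P=6 kN at a=4 m (b=L-a=4):
  y_2 = -Px²(3a-x)/(6EI)  [x≤a] = -6·2²·(3·4-2)/(6·20000) = -1/500 m
Load 3 — point force P=9 kN at a=8/3 m (b=L-a=16/3):
  y_3 = -Px²(3a-x)/(6EI)  [x≤a] = -9·2²·(3·(8/3)-2)/(6·20000) = -9/5000 m
Superposition: y = Σ y_i = -11/2000 m ≈ -0.005500 m

y(2) = -11/2000 m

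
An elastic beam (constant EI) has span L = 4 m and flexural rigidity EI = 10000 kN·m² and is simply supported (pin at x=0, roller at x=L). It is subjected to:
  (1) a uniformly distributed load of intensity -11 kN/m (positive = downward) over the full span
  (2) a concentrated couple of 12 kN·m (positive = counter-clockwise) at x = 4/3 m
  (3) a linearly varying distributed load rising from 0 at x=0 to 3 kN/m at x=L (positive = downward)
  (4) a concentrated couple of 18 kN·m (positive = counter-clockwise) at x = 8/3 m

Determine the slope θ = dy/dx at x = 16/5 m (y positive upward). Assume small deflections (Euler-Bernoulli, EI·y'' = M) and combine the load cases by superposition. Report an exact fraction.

θ(16/5) = -2219/1171875 rad

Load 1 — uniform load w=-11 kN/m over full span:
  θ_1 = -w(L³-6Lx²+4x³)/(24EI) = -(-11)·(4³-6·4·(16/5)²+4·(16/5)³)/(24·10000) = -363/156250 rad
Load 2 — applied couple M₀=12 kN·m at a=4/3 m (b=L-a=8/3):
  θ_2 = (M₀x²/(2L)-M₀(x-a)+C₁)/EI  [x>a] with C₁=M₀(3b²-L²)/(6L)=8/3 = (12·(16/5)²/(2·4)-12·((16/5)-(4/3))+(8/3))/10000 = -41/93750 rad
Load 3 — triangular load w₀=3 kN/m (0→w₀ over full span):
  θ_3 = -w₀(7L⁴-30L²x²+15x⁴)/(360LEI) = -3·(7·4⁴-30·4²·(16/5)²+15·(16/5)⁴)/(360·4·10000) = 757/2343750 rad
Load 4 — applied couple M₀=18 kN·m at a=8/3 m (b=L-a=4/3):
  θ_4 = (M₀x²/(2L)-M₀(x-a)+C₁)/EI  [x>a] with C₁=M₀(3b²-L²)/(6L)=-8 = (18·(16/5)²/(2·4)-18·((16/5)-(8/3))+(-8))/10000 = 17/31250 rad
Superposition: θ = Σ θ_i = -2219/1171875 rad ≈ -0.001894 rad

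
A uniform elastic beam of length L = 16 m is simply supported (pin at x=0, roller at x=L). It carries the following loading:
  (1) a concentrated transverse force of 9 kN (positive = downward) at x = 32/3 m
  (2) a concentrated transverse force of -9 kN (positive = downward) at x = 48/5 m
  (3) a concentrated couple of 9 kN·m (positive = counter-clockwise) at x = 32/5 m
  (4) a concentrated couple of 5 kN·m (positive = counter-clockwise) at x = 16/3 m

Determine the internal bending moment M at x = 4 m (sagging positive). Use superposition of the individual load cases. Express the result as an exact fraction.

Load 1 — point force P=9 kN at a=32/3 m (b=L-a=16/3):
  M_1 = Pbx/L  [x≤a] = 9·(16/3)·4/16 = 12 kN·m
Load 2 — point force P=-9 kN at a=48/5 m (b=L-a=32/5):
  M_2 = Pbx/L  [x≤a] = (-9)·(32/5)·4/16 = -72/5 kN·m
Load 3 — applied couple M₀=9 kN·m at a=32/5 m (b=L-a=48/5):
  M_3 = M₀x/L  [x≤a] = 9·4/16 = 9/4 kN·m
Load 4 — applied couple M₀=5 kN·m at a=16/3 m (b=L-a=32/3):
  M_4 = M₀x/L  [x≤a] = 5·4/16 = 5/4 kN·m
Superposition: M = Σ M_i = 11/10 kN·m ≈ 1.100000 kN·m

M(4) = 11/10 kN·m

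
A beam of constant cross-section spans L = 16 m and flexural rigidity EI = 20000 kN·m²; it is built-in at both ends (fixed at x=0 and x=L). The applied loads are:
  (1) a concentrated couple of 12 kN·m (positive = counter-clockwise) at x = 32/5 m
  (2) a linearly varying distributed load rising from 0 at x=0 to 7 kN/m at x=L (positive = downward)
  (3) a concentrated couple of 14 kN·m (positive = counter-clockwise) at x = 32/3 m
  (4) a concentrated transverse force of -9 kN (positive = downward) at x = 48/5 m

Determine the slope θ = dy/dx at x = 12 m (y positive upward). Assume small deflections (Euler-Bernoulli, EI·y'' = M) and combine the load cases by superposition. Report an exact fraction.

θ(12) = 15211/3750000 rad

Load 1 — applied couple M₀=12 kN·m at a=32/5 m (b=L-a=48/5):
  θ_1 = (R_Ax²/2 - M_Ax - M₀(x-a))/EI  [x>a] with R_A=27/25, M_A=36/25 = ((27/25)·12²/2 - (36/25)·12 - 12·(12-(32/5)))/20000 = -21/62500 rad
Load 2 — triangular load w₀=7 kN/m (0→w₀ over full span):
  θ_2 = -w₀(2x(L-x)(L-2x)(x+2L)+x²(L-x)²)/(120LEI) = -7·(2·12·(16-12)·(16-2·12)·(12+2·16)+12²·(16-12)²)/(120·16·20000) = 287/50000 rad
Load 3 — applied couple M₀=14 kN·m at a=32/3 m (b=L-a=16/3):
  θ_3 = (R_Ax²/2 - M_Ax - M₀(x-a))/EI  [x>a] with R_A=7/6, M_A=14/3 = ((7/6)·12²/2 - (14/3)·12 - 14·(12-(32/3)))/20000 = 7/15000 rad
Load 4 — point force P=-9 kN at a=48/5 m (b=L-a=32/5):
  θ_4 = Pa²(L-x)(2bL-(3b+a)(L-x))/(2L³EI)  [x>a] = (-9)·(48/5)²·(16-12)·(2·(32/5)·16-(3·(32/5)+(48/5))·(16-12))/(2·16³·20000) = -567/312500 rad
Superposition: θ = Σ θ_i = 15211/3750000 rad ≈ 0.004056 rad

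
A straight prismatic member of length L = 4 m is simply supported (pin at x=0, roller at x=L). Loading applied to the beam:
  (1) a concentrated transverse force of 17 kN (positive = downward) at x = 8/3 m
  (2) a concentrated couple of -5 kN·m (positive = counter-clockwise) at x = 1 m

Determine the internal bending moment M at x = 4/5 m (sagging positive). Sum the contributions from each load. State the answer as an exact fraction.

Load 1 — point force P=17 kN at a=8/3 m (b=L-a=4/3):
  M_1 = Pbx/L  [x≤a] = 17·(4/3)·(4/5)/4 = 68/15 kN·m
Load 2 — applied couple M₀=-5 kN·m at a=1 m (b=L-a=3):
  M_2 = M₀x/L  [x≤a] = (-5)·(4/5)/4 = -1 kN·m
Superposition: M = Σ M_i = 53/15 kN·m ≈ 3.533333 kN·m

M(4/5) = 53/15 kN·m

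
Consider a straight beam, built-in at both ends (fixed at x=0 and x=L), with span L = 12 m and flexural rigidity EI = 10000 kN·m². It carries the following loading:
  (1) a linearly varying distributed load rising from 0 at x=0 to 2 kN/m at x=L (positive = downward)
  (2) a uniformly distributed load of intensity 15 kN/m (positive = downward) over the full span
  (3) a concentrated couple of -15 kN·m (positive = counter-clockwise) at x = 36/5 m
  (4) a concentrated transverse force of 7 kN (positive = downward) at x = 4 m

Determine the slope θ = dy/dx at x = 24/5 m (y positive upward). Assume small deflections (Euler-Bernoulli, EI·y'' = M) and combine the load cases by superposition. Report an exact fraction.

Load 1 — triangular load w₀=2 kN/m (0→w₀ over full span):
  θ_1 = -w₀(2x(L-x)(L-2x)(x+2L)+x²(L-x)²)/(120LEI) = -2·(2·(24/5)·(12-(24/5))·(12-2·(24/5))·((24/5)+2·12)+(24/5)²·(12-(24/5))²)/(120·12·10000) = -324/390625 rad
Load 2 — uniform load w=15 kN/m over full span:
  θ_2 = -wx(L-x)(L-2x)/(12EI) = -15·(24/5)·(12-(24/5))·(12-2·(24/5))/(12·10000) = -162/15625 rad
Load 3 — applied couple M₀=-15 kN·m at a=36/5 m (b=L-a=24/5):
  θ_3 = (R_Ax²/2 - M_Ax)/EI  [x≤a] with R_A=-9/5, M_A=-24/5 = ((-9/5)·(24/5)²/2 - (-24/5)·(24/5))/10000 = 18/78125 rad
Load 4 — point force P=7 kN at a=4 m (b=L-a=8):
  θ_4 = Pa²(L-x)(2bL-(3b+a)(L-x))/(2L³EI)  [x>a] = 7·4²·(12-(24/5))·(2·8·12-(3·8+4)·(12-(24/5)))/(2·12³·10000) = -7/31250 rad
Superposition: θ = Σ θ_i = -8743/781250 rad ≈ -0.011191 rad

θ(24/5) = -8743/781250 rad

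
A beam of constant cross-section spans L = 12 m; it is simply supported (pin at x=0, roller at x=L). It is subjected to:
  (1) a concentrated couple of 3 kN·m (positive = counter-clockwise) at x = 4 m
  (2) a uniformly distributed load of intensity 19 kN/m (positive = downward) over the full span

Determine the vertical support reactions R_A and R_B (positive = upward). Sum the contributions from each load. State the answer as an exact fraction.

Load 1 — applied couple M₀=3 kN·m at a=4 m (b=L-a=8):
  R_A = M₀/L = 3/12 = 1/4 kN
  R_B = -M₀/L = -3/12 = -1/4 kN
Load 2 — uniform load w=19 kN/m over full span:
  R_A = wL/2 = 19·12/2 = 114 kN
  R_B = wL/2 = 19·12/2 = 114 kN
Superposition: R_A = 457/4 kN, R_B = 455/4 kN

R_A = 457/4 kN, R_B = 455/4 kN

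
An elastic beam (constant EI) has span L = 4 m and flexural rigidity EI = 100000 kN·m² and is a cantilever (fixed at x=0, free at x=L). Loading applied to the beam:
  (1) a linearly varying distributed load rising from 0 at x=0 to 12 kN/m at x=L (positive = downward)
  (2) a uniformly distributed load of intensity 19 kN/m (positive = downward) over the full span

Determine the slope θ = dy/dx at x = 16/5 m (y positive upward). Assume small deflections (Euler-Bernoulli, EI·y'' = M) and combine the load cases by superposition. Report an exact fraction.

θ(16/5) = -17348/5859375 rad

Load 1 — triangular load w₀=12 kN/m (0→w₀ over full span):
  θ_1 = (w₀Lx²/4-w₀L²x/3-w₀x⁴/(24L))/EI = (12·4·(16/5)²/4-12·4²·(16/5)/3-12·(16/5)⁴/(24·4))/100000 = -1856/1953125 rad
Load 2 — uniform load w=19 kN/m over full span:
  θ_2 = -wx(x²-3Lx+3L²)/(6EI) = -19·(16/5)·((16/5)²-3·4·(16/5)+3·4²)/(6·100000) = -2356/1171875 rad
Superposition: θ = Σ θ_i = -17348/5859375 rad ≈ -0.002961 rad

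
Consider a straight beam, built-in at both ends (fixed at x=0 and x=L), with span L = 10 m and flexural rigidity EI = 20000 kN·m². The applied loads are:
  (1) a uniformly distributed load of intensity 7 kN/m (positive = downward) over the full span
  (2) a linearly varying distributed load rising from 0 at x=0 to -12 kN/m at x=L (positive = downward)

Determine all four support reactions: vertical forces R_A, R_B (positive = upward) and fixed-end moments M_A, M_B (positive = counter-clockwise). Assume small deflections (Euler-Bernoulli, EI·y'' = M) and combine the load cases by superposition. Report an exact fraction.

R_A = 17 kN, M_A = 55/3 kN·m, R_B = -7 kN, M_B = 5/3 kN·m

Load 1 — uniform load w=7 kN/m over full span:
  R_A = wL/2 = 7·10/2 = 35 kN
  M_A = wL²/12 = 7·10²/12 = 175/3 kN·m
  R_B = wL/2 = 7·10/2 = 35 kN
  M_B = -wL²/12 = -7·10²/12 = -175/3 kN·m
Load 2 — triangular load w₀=-12 kN/m (0→w₀ over full span):
  R_A = 3w₀L/20 = 3·(-12)·10/20 = -18 kN
  M_A = w₀L²/30 = (-12)·10²/30 = -40 kN·m
  R_B = 7w₀L/20 = 7·(-12)·10/20 = -42 kN
  M_B = -w₀L²/20 = -(-12)·10²/20 = 60 kN·m
Superposition: R_A = 17 kN, M_A = 55/3 kN·m, R_B = -7 kN, M_B = 5/3 kN·m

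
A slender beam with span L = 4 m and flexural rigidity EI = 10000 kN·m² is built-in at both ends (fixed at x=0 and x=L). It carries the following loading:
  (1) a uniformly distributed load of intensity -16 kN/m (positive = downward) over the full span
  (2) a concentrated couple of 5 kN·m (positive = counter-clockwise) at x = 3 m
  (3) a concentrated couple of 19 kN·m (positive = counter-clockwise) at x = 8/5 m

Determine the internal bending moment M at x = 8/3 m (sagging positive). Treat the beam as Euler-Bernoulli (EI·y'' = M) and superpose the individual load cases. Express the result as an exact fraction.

Load 1 — uniform load w=-16 kN/m over full span:
  M_1 = wLx/2 - wL²/12 - wx²/2 = (-16)·4·(8/3)/2 - (-16)·4²/12 - (-16)·(8/3)²/2 = -64/9 kN·m
Load 2 — applied couple M₀=5 kN·m at a=3 m (b=L-a=1):
  M_2 = R_Ax - M_A  [x≤a] with R_A=45/32, M_A=25/16 = (45/32)·(8/3) - (25/16) = 35/16 kN·m
Load 3 — applied couple M₀=19 kN·m at a=8/5 m (b=L-a=12/5):
  M_3 = R_Ax - M_A - M₀  [x>a] with R_A=171/25, M_A=57/25 = (171/25)·(8/3) - (57/25) - 19 = -76/25 kN·m
Superposition: M = Σ M_i = -28669/3600 kN·m ≈ -7.963611 kN·m

M(8/3) = -28669/3600 kN·m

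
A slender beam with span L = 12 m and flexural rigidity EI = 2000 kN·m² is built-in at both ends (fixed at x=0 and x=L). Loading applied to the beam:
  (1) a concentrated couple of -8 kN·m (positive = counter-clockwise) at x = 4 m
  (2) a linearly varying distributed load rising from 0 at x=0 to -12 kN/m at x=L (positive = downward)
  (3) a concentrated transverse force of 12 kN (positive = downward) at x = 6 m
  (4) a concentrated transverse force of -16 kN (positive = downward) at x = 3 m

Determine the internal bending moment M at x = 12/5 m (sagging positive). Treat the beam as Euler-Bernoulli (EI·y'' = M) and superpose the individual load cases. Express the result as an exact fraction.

Load 1 — applied couple M₀=-8 kN·m at a=4 m (b=L-a=8):
  M_1 = R_Ax - M_A  [x≤a] with R_A=-8/9, M_A=0 = (-8/9)·(12/5) - 0 = -32/15 kN·m
Load 2 — triangular load w₀=-12 kN/m (0→w₀ over full span):
  M_2 = 3w₀Lx/20 - w₀L²/30 - w₀x³/(6L) = 3·(-12)·12·(12/5)/20 - (-12)·12²/30 - (-12)·(12/5)³/(6·12) = 1008/125 kN·m
Load 3 — point force P=12 kN at a=6 m (b=L-a=6):
  M_3 = Pb²(3a+b)x/L³ - Pab²/L²  [x≤a] = 12·6²·(3·6+6)·(12/5)/12³ - 12·6·6²/12² = -18/5 kN·m
Load 4 — point force P=-16 kN at a=3 m (b=L-a=9):
  M_4 = Pb²(3a+b)x/L³ - Pab²/L²  [x≤a] = (-16)·9²·(3·3+9)·(12/5)/12³ - (-16)·3·9²/12² = -27/5 kN·m
Superposition: M = Σ M_i = -1151/375 kN·m ≈ -3.069333 kN·m

M(12/5) = -1151/375 kN·m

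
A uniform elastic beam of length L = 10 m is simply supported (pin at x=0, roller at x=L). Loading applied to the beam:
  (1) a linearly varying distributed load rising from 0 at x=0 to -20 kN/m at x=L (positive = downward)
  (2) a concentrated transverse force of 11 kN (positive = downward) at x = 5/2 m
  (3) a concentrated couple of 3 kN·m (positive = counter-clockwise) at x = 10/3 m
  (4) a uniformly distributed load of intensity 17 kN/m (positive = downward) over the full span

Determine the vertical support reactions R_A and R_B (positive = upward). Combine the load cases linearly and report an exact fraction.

Load 1 — triangular load w₀=-20 kN/m (0→w₀ over full span):
  R_A = w₀L/6 = (-20)·10/6 = -100/3 kN
  R_B = w₀L/3 = (-20)·10/3 = -200/3 kN
Load 2 — point force P=11 kN at a=5/2 m (b=L-a=15/2):
  R_A = Pb/L = 11·(15/2)/10 = 33/4 kN
  R_B = Pa/L = 11·(5/2)/10 = 11/4 kN
Load 3 — applied couple M₀=3 kN·m at a=10/3 m (b=L-a=20/3):
  R_A = M₀/L = 3/10 kN
  R_B = -M₀/L = -3/10 kN
Load 4 — uniform load w=17 kN/m over full span:
  R_A = wL/2 = 17·10/2 = 85 kN
  R_B = wL/2 = 17·10/2 = 85 kN
Superposition: R_A = 3613/60 kN, R_B = 1247/60 kN

R_A = 3613/60 kN, R_B = 1247/60 kN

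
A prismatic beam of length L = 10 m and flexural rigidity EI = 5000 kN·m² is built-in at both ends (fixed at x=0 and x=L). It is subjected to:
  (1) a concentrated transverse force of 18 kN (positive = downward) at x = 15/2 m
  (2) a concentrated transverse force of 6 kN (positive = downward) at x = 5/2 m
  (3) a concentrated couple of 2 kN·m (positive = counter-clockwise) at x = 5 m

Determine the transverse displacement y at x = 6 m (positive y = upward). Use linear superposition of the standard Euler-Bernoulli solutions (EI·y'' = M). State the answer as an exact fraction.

y(6) = -2493/200000 m

Load 1 — point force P=18 kN at a=15/2 m (b=L-a=5/2):
  y_1 = -Pb²x²(3aL-(3a+b)x)/(6L³EI)  [x≤a] = -18·(5/2)²·6²·(3·(15/2)·10-(3·(15/2)+(5/2))·6)/(6·10³·5000) = -81/8000 m
Load 2 — point force P=6 kN at a=5/2 m (b=L-a=15/2):
  y_2 = -Pa²(L-x)²(3bL-(3b+a)(L-x))/(6L³EI)  [x>a] = -6·(5/2)²·(10-6)²·(3·(15/2)·10-(3·(15/2)+(5/2))·(10-6))/(6·10³·5000) = -1/400 m
Load 3 — applied couple M₀=2 kN·m at a=5 m (b=L-a=5):
  y_3 = (R_Ax³/6 - M_Ax²/2 - M₀(x-a)²/2)/EI  [x>a] with R_A=3/10, M_A=1/2 = ((3/10)·6³/6 - (1/2)·6²/2 - 2·(6-5)²/2)/5000 = 1/6250 m
Superposition: y = Σ y_i = -2493/200000 m ≈ -0.012465 m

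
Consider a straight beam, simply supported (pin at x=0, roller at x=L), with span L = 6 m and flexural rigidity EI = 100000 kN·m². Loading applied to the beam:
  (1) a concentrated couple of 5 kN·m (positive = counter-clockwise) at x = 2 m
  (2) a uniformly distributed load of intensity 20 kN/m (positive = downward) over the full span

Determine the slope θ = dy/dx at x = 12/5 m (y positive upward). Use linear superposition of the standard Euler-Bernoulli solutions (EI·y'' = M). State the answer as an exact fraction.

θ(12/5) = -3841/7500000 rad

Load 1 — applied couple M₀=5 kN·m at a=2 m (b=L-a=4):
  θ_1 = (M₀x²/(2L)-M₀(x-a)+C₁)/EI  [x>a] with C₁=M₀(3b²-L²)/(6L)=5/3 = (5·(12/5)²/(2·6)-5·((12/5)-2)+(5/3))/100000 = 31/1500000 rad
Load 2 — uniform load w=20 kN/m over full span:
  θ_2 = -w(L³-6Lx²+4x³)/(24EI) = -20·(6³-6·6·(12/5)²+4·(12/5)³)/(24·100000) = -333/625000 rad
Superposition: θ = Σ θ_i = -3841/7500000 rad ≈ -0.000512 rad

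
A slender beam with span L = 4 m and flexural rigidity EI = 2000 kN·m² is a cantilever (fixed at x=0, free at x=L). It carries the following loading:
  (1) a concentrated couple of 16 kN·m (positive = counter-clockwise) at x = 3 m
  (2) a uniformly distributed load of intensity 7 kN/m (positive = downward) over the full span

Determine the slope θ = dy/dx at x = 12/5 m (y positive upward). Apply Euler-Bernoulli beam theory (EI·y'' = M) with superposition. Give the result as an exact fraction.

θ(12/5) = -246/15625 rad

Load 1 — applied couple M₀=16 kN·m at a=3 m (b=L-a=1):
  θ_1 = M₀x/EI  [x≤a] = 16·(12/5)/2000 = 12/625 rad
Load 2 — uniform load w=7 kN/m over full span:
  θ_2 = -wx(x²-3Lx+3L²)/(6EI) = -7·(12/5)·((12/5)²-3·4·(12/5)+3·4²)/(6·2000) = -546/15625 rad
Superposition: θ = Σ θ_i = -246/15625 rad ≈ -0.015744 rad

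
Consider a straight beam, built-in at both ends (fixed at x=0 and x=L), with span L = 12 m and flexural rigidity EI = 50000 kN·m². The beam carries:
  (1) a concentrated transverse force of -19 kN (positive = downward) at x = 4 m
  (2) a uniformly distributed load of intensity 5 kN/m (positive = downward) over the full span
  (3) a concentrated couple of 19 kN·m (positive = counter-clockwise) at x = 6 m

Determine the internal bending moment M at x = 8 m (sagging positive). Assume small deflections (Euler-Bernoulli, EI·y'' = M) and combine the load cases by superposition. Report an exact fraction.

M(8) = 1343/108 kN·m

Load 1 — point force P=-19 kN at a=4 m (b=L-a=8):
  M_1 = Pa²(a+3b)(L-x)/L³ - Pa²b/L²  [x>a] = (-19)·4²·(4+3·8)·(12-8)/12³ - (-19)·4²·8/12² = -76/27 kN·m
Load 2 — uniform load w=5 kN/m over full span:
  M_2 = wLx/2 - wL²/12 - wx²/2 = 5·12·8/2 - 5·12²/12 - 5·8²/2 = 20 kN·m
Load 3 — applied couple M₀=19 kN·m at a=6 m (b=L-a=6):
  M_3 = R_Ax - M_A - M₀  [x>a] with R_A=19/8, M_A=19/4 = (19/8)·8 - (19/4) - 19 = -19/4 kN·m
Superposition: M = Σ M_i = 1343/108 kN·m ≈ 12.435185 kN·m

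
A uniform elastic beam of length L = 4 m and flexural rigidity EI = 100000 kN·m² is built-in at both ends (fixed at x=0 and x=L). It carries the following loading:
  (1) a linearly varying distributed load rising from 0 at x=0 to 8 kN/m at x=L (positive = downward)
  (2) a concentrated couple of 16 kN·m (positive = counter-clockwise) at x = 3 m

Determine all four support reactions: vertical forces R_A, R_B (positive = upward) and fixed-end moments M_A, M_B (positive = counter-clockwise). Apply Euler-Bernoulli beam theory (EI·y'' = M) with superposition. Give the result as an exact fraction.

R_A = 93/10 kN, M_A = 139/15 kN·m, R_B = 67/10 kN, M_B = -47/5 kN·m

Load 1 — triangular load w₀=8 kN/m (0→w₀ over full span):
  R_A = 3w₀L/20 = 3·8·4/20 = 24/5 kN
  M_A = w₀L²/30 = 8·4²/30 = 64/15 kN·m
  R_B = 7w₀L/20 = 7·8·4/20 = 56/5 kN
  M_B = -w₀L²/20 = -8·4²/20 = -32/5 kN·m
Load 2 — applied couple M₀=16 kN·m at a=3 m (b=L-a=1):
  R_A = 6M₀ab/L³ = 6·16·3·1/4³ = 9/2 kN
  M_A = M₀b(2a-b)/L² = 16·1·(2·3-1)/4² = 5 kN·m
  R_B = -6M₀ab/L³ = -6·16·3·1/4³ = -9/2 kN
  M_B = M₀a(2b-a)/L² = 16·3·(2·1-3)/4² = -3 kN·m
Superposition: R_A = 93/10 kN, M_A = 139/15 kN·m, R_B = 67/10 kN, M_B = -47/5 kN·m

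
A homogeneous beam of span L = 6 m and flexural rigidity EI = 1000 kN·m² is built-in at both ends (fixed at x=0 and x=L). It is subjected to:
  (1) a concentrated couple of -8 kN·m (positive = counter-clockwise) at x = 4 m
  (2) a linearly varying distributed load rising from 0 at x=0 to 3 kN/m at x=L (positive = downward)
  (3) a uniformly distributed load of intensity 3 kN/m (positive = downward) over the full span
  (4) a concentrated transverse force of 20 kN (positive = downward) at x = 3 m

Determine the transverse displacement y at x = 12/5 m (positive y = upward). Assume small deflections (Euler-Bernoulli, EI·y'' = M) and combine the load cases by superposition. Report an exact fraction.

Load 1 — applied couple M₀=-8 kN·m at a=4 m (b=L-a=2):
  y_1 = (R_Ax³/6 - M_Ax²/2)/EI  [x≤a] with R_A=-16/9, M_A=-8/3 = ((-16/9)·(12/5)³/6 - (-8/3)·(12/5)²/2)/1000 = 56/15625 m
Load 2 — triangular load w₀=3 kN/m (0→w₀ over full span):
  y_2 = -w₀x²(L-x)²(x+2L)/(120LEI) = -3·(12/5)²·(6-(12/5))²·((12/5)+2·6)/(120·6·1000) = -8748/1953125 m
Load 3 — uniform load w=3 kN/m over full span:
  y_3 = -wx²(L-x)²/(24EI) = -3·(12/5)²·(6-(12/5))²/(24·1000) = -729/78125 m
Load 4 — point force P=20 kN at a=3 m (b=L-a=3):
  y_4 = -Pb²x²(3aL-(3a+b)x)/(6L³EI)  [x≤a] = -20·3²·(12/5)²·(3·3·6-(3·3+3)·(12/5))/(6·6³·1000) = -63/3125 m
Superposition: y = Σ y_i = -59348/1953125 m ≈ -0.030386 m

y(12/5) = -59348/1953125 m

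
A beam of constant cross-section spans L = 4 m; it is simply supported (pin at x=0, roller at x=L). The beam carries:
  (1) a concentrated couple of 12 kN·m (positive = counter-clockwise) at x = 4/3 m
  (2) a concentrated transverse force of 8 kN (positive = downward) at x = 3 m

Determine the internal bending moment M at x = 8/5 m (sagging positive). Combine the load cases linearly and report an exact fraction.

M(8/5) = -4 kN·m

Load 1 — applied couple M₀=12 kN·m at a=4/3 m (b=L-a=8/3):
  M_1 = M₀x/L - M₀  [x>a] = 12·(8/5)/4 - 12 = -36/5 kN·m
Load 2 — point force P=8 kN at a=3 m (b=L-a=1):
  M_2 = Pbx/L  [x≤a] = 8·1·(8/5)/4 = 16/5 kN·m
Superposition: M = Σ M_i = -4 kN·m ≈ -4.000000 kN·m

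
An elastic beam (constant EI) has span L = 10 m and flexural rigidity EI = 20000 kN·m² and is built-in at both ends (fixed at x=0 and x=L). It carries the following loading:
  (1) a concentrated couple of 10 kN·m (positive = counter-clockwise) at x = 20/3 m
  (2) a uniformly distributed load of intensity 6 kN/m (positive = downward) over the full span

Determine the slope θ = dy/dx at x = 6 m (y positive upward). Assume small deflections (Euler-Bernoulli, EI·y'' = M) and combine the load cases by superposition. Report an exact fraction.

Load 1 — applied couple M₀=10 kN·m at a=20/3 m (b=L-a=10/3):
  θ_1 = (R_Ax²/2 - M_Ax)/EI  [x≤a] with R_A=4/3, M_A=10/3 = ((4/3)·6²/2 - (10/3)·6)/20000 = 1/5000 rad
Load 2 — uniform load w=6 kN/m over full span:
  θ_2 = -wx(L-x)(L-2x)/(12EI) = -6·6·(10-6)·(10-2·6)/(12·20000) = 3/2500 rad
Superposition: θ = Σ θ_i = 7/5000 rad ≈ 0.001400 rad

θ(6) = 7/5000 rad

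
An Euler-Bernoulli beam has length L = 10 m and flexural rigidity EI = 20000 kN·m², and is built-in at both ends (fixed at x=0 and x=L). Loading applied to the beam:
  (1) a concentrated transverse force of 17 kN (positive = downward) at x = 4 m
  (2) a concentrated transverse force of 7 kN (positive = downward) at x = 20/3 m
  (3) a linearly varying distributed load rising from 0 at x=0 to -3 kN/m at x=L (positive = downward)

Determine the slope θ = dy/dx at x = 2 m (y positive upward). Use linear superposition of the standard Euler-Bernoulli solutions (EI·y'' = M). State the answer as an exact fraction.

Load 1 — point force P=17 kN at a=4 m (b=L-a=6):
  θ_1 = -Pb²x(2aL-(3a+b)x)/(2L³EI)  [x≤a] = -17·6²·2·(2·4·10-(3·4+6)·2)/(2·10³·20000) = -1683/1250000 rad
Load 2 — point force P=7 kN at a=20/3 m (b=L-a=10/3):
  θ_2 = -Pb²x(2aL-(3a+b)x)/(2L³EI)  [x≤a] = -7·(10/3)²·2·(2·(20/3)·10-(3·(20/3)+(10/3))·2)/(2·10³·20000) = -91/270000 rad
Load 3 — triangular load w₀=-3 kN/m (0→w₀ over full span):
  θ_3 = -w₀(2x(L-x)(L-2x)(x+2L)+x²(L-x)²)/(120LEI) = -(-3)·(2·2·(10-2)·(10-2·2)·(2+2·10)+2²·(10-2)²)/(120·10·20000) = 7/12500 rad
Superposition: θ = Σ θ_i = -9479/8437500 rad ≈ -0.001123 rad

θ(2) = -9479/8437500 rad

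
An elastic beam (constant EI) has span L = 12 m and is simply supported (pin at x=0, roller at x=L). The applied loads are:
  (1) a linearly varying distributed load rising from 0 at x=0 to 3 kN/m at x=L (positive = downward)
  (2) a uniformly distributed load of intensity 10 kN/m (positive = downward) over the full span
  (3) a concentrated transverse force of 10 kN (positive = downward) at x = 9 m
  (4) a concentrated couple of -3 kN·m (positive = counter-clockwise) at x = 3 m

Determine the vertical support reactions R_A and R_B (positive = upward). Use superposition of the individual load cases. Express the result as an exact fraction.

Load 1 — triangular load w₀=3 kN/m (0→w₀ over full span):
  R_A = w₀L/6 = 3·12/6 = 6 kN
  R_B = w₀L/3 = 3·12/3 = 12 kN
Load 2 — uniform load w=10 kN/m over full span:
  R_A = wL/2 = 10·12/2 = 60 kN
  R_B = wL/2 = 10·12/2 = 60 kN
Load 3 — point force P=10 kN at a=9 m (b=L-a=3):
  R_A = Pb/L = 10·3/12 = 5/2 kN
  R_B = Pa/L = 10·9/12 = 15/2 kN
Load 4 — applied couple M₀=-3 kN·m at a=3 m (b=L-a=9):
  R_A = M₀/L = (-3)/12 = -1/4 kN
  R_B = -M₀/L = -(-3)/12 = 1/4 kN
Superposition: R_A = 273/4 kN, R_B = 319/4 kN

R_A = 273/4 kN, R_B = 319/4 kN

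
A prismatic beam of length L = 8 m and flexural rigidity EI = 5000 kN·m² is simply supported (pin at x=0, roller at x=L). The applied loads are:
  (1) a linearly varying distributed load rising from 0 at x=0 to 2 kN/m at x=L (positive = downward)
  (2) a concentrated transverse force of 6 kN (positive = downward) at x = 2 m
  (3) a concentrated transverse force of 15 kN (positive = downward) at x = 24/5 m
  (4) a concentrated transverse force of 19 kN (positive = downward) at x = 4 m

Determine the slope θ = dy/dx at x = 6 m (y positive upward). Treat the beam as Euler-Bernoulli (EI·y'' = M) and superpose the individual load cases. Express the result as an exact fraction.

Load 1 — triangular load w₀=2 kN/m (0→w₀ over full span):
  θ_1 = -w₀(7L⁴-30L²x²+15x⁴)/(360LEI) = -2·(7·8⁴-30·8²·6²+15·6⁴)/(360·8·5000) = 1313/450000 rad
Load 2 — point force P=6 kN at a=2 m (b=L-a=6):
  θ_2 = -Pa(2L²-6Lx+3x²+a²)/(6LEI)  [x>a] = -6·2·(2·8²-6·8·6+3·6²+2²)/(6·8·5000) = 3/1250 rad
Load 3 — point force P=15 kN at a=24/5 m (b=L-a=16/5):
  θ_3 = -Pa(2L²-6Lx+3x²+a²)/(6LEI)  [x>a] = -15·(24/5)·(2·8²-6·8·6+3·6²+(24/5)²)/(6·8·5000) = 543/62500 rad
Load 4 — point force P=19 kN at a=4 m (b=L-a=4):
  θ_4 = -Pa(2L²-6Lx+3x²+a²)/(6LEI)  [x>a] = -19·4·(2·8²-6·8·6+3·6²+4²)/(6·8·5000) = 57/5000 rad
Superposition: θ = Σ θ_i = 57163/2250000 rad ≈ 0.025406 rad

θ(6) = 57163/2250000 rad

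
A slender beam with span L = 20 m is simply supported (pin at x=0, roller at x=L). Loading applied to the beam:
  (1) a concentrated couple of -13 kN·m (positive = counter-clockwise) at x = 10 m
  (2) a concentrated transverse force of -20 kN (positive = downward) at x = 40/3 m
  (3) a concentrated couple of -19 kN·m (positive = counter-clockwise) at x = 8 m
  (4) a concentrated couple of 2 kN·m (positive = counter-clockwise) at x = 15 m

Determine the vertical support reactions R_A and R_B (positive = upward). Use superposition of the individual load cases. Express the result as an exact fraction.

Load 1 — applied couple M₀=-13 kN·m at a=10 m (b=L-a=10):
  R_A = M₀/L = (-13)/20 = -13/20 kN
  R_B = -M₀/L = -(-13)/20 = 13/20 kN
Load 2 — point force P=-20 kN at a=40/3 m (b=L-a=20/3):
  R_A = Pb/L = (-20)·(20/3)/20 = -20/3 kN
  R_B = Pa/L = (-20)·(40/3)/20 = -40/3 kN
Load 3 — applied couple M₀=-19 kN·m at a=8 m (b=L-a=12):
  R_A = M₀/L = (-19)/20 = -19/20 kN
  R_B = -M₀/L = -(-19)/20 = 19/20 kN
Load 4 — applied couple M₀=2 kN·m at a=15 m (b=L-a=5):
  R_A = M₀/L = 2/20 = 1/10 kN
  R_B = -M₀/L = -2/20 = -1/10 kN
Superposition: R_A = -49/6 kN, R_B = -71/6 kN

R_A = -49/6 kN, R_B = -71/6 kN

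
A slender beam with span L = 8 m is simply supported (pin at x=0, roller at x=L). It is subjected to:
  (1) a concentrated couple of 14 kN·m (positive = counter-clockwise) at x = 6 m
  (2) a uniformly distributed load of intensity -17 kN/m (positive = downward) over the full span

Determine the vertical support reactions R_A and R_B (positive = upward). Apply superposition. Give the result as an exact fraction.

R_A = -265/4 kN, R_B = -279/4 kN

Load 1 — applied couple M₀=14 kN·m at a=6 m (b=L-a=2):
  R_A = M₀/L = 14/8 = 7/4 kN
  R_B = -M₀/L = -14/8 = -7/4 kN
Load 2 — uniform load w=-17 kN/m over full span:
  R_A = wL/2 = (-17)·8/2 = -68 kN
  R_B = wL/2 = (-17)·8/2 = -68 kN
Superposition: R_A = -265/4 kN, R_B = -279/4 kN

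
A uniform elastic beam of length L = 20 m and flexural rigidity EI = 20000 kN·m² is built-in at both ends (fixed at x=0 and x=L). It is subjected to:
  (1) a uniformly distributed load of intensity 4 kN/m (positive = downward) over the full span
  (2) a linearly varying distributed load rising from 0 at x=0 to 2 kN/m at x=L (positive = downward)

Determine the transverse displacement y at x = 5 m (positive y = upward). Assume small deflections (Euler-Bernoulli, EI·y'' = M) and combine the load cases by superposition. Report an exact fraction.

Load 1 — uniform load w=4 kN/m over full span:
  y_1 = -wx²(L-x)²/(24EI) = -4·5²·(20-5)²/(24·20000) = -3/64 m
Load 2 — triangular load w₀=2 kN/m (0→w₀ over full span):
  y_2 = -w₀x²(L-x)²(x+2L)/(120LEI) = -2·5²·(20-5)²·(5+2·20)/(120·20·20000) = -27/2560 m
Superposition: y = Σ y_i = -147/2560 m ≈ -0.057422 m

y(5) = -147/2560 m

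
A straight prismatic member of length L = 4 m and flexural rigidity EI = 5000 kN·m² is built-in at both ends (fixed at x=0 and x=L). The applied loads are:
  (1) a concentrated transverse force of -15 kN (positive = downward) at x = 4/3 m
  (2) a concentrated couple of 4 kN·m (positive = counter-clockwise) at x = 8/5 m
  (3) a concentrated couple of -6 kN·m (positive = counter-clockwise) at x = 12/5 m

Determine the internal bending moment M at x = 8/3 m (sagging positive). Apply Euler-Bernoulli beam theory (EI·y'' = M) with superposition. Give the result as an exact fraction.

M(8/3) = 526/675 kN·m

Load 1 — point force P=-15 kN at a=4/3 m (b=L-a=8/3):
  M_1 = Pa²(a+3b)(L-x)/L³ - Pa²b/L²  [x>a] = (-15)·(4/3)²·((4/3)+3·(8/3))·(4-(8/3))/4³ - (-15)·(4/3)²·(8/3)/4² = -20/27 kN·m
Load 2 — applied couple M₀=4 kN·m at a=8/5 m (b=L-a=12/5):
  M_2 = R_Ax - M_A - M₀  [x>a] with R_A=36/25, M_A=12/25 = (36/25)·(8/3) - (12/25) - 4 = -16/25 kN·m
Load 3 — applied couple M₀=-6 kN·m at a=12/5 m (b=L-a=8/5):
  M_3 = R_Ax - M_A - M₀  [x>a] with R_A=-54/25, M_A=-48/25 = (-54/25)·(8/3) - (-48/25) - (-6) = 54/25 kN·m
Superposition: M = Σ M_i = 526/675 kN·m ≈ 0.779259 kN·m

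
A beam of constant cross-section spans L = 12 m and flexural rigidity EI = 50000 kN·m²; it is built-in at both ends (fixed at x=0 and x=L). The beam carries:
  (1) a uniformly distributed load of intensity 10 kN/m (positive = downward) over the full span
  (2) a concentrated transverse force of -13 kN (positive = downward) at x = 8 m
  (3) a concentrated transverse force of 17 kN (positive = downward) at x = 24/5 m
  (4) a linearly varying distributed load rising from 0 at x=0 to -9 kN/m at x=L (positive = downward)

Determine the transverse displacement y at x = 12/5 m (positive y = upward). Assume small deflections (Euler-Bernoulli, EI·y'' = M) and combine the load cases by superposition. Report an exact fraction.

y(12/5) = -490144/146484375 m

Load 1 — uniform load w=10 kN/m over full span:
  y_1 = -wx²(L-x)²/(24EI) = -10·(12/5)²·(12-(12/5))²/(24·50000) = -1728/390625 m
Load 2 — point force P=-13 kN at a=8 m (b=L-a=4):
  y_2 = -Pb²x²(3aL-(3a+b)x)/(6L³EI)  [x≤a] = -(-13)·4²·(12/5)²·(3·8·12-(3·8+4)·(12/5))/(6·12³·50000) = 598/1171875 m
Load 3 — point force P=17 kN at a=24/5 m (b=L-a=36/5):
  y_3 = -Pb²x²(3aL-(3a+b)x)/(6L³EI)  [x≤a] = -17·(36/5)²·(12/5)²·(3·(24/5)·12-(3·(24/5)+(36/5))·(12/5))/(6·12³·50000) = -57834/48828125 m
Load 4 — triangular load w₀=-9 kN/m (0→w₀ over full span):
  y_4 = -w₀x²(L-x)²(x+2L)/(120LEI) = -(-9)·(12/5)²·(12-(12/5))²·((12/5)+2·12)/(120·12·50000) = 85536/48828125 m
Superposition: y = Σ y_i = -490144/146484375 m ≈ -0.003346 m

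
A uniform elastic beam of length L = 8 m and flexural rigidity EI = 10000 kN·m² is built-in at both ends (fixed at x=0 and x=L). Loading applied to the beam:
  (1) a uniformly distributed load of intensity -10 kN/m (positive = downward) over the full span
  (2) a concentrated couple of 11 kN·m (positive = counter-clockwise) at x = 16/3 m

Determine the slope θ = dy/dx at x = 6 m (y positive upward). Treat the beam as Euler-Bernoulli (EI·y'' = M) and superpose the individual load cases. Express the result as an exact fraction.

Load 1 — uniform load w=-10 kN/m over full span:
  θ_1 = -wx(L-x)(L-2x)/(12EI) = -(-10)·6·(8-6)·(8-2·6)/(12·10000) = -1/250 rad
Load 2 — applied couple M₀=11 kN·m at a=16/3 m (b=L-a=8/3):
  θ_2 = (R_Ax²/2 - M_Ax - M₀(x-a))/EI  [x>a] with R_A=11/6, M_A=11/3 = ((11/6)·6²/2 - (11/3)·6 - 11·(6-(16/3)))/10000 = 11/30000 rad
Superposition: θ = Σ θ_i = -109/30000 rad ≈ -0.003633 rad

θ(6) = -109/30000 rad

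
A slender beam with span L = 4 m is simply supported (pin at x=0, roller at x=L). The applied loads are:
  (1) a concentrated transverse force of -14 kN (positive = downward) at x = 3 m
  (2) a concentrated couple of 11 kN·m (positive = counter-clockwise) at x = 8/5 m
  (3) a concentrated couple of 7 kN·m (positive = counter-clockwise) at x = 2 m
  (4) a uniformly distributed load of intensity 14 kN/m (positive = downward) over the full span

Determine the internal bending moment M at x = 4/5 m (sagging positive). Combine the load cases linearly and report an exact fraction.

M(4/5) = 468/25 kN·m

Load 1 — point force P=-14 kN at a=3 m (b=L-a=1):
  M_1 = Pbx/L  [x≤a] = (-14)·1·(4/5)/4 = -14/5 kN·m
Load 2 — applied couple M₀=11 kN·m at a=8/5 m (b=L-a=12/5):
  M_2 = M₀x/L  [x≤a] = 11·(4/5)/4 = 11/5 kN·m
Load 3 — applied couple M₀=7 kN·m at a=2 m (b=L-a=2):
  M_3 = M₀x/L  [x≤a] = 7·(4/5)/4 = 7/5 kN·m
Load 4 — uniform load w=14 kN/m over full span:
  M_4 = wx(L-x)/2 = 14·(4/5)·(4-(4/5))/2 = 448/25 kN·m
Superposition: M = Σ M_i = 468/25 kN·m ≈ 18.720000 kN·m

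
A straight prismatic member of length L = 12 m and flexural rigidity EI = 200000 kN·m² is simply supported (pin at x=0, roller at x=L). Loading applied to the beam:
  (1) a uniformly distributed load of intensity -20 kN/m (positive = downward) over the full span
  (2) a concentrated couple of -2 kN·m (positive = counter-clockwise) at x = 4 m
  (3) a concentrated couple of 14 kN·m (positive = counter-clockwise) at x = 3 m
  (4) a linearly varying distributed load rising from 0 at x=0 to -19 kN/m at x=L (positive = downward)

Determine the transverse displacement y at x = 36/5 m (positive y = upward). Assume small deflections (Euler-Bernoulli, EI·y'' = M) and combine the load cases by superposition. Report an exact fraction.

y(36/5) = 60221669/1562500000 m

Load 1 — uniform load w=-20 kN/m over full span:
  y_1 = -wx(L³-2Lx²+x³)/(24EI) = -(-20)·(36/5)·(12³-2·12·(36/5)²+(36/5)³)/(24·200000) = 10044/390625 m
Load 2 — applied couple M₀=-2 kN·m at a=4 m (b=L-a=8):
  y_2 = (M₀x³/(6L)-M₀(x-a)²/2+C₁x)/EI  [x>a] with C₁=M₀(3b²-L²)/(6L)=-4/3 = ((-2)·(36/5)³/(6·12)-(-2)·((36/5)-4)²/2+(-4/3)·(36/5))/200000 = -19/390625 m
Load 3 — applied couple M₀=14 kN·m at a=3 m (b=L-a=9):
  y_3 = (M₀x³/(6L)-M₀(x-a)²/2+C₁x)/EI  [x>a] with C₁=M₀(3b²-L²)/(6L)=77/4 = (14·(36/5)³/(6·12)-14·((36/5)-3)²/2+(77/4)·(36/5))/200000 = 5481/12500000 m
Load 4 — triangular load w₀=-19 kN/m (0→w₀ over full span):
  y_4 = -w₀x(7L⁴-10L²x²+3x⁴)/(360LEI) = -(-19)·(36/5)·(7·12⁴-10·12²·(36/5)²+3·(36/5)⁴)/(360·12·200000) = 607392/48828125 m
Superposition: y = Σ y_i = 60221669/1562500000 m ≈ 0.038542 m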